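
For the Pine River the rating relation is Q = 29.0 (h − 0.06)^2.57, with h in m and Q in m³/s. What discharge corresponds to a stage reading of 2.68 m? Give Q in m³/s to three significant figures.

345 m³/s

Q = 29.0 × (2.68 − 0.06)^2.57 = 29.0 × 2.62^2.57 = 344.7 m³/s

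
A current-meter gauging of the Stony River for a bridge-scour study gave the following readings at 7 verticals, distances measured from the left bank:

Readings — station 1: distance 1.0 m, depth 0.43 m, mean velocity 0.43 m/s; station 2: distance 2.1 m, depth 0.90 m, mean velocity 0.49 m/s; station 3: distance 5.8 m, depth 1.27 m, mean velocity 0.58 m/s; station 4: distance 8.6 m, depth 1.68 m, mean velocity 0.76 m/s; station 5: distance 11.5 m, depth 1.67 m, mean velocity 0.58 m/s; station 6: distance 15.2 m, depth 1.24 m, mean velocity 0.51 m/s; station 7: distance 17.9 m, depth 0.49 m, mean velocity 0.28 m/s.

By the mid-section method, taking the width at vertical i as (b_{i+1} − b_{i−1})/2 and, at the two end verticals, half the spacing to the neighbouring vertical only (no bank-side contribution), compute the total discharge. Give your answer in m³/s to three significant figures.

w_1 = (2.1 − 1.0)/2 = 0.55 m; q_1 = 0.43 × 0.43 × 0.55 = 0.1017 m³/s
w_2 = (5.8 − 1.0)/2 = 2.4 m; q_2 = 0.49 × 0.90 × 2.4 = 1.058 m³/s
w_3 = (8.6 − 2.1)/2 = 3.25 m; q_3 = 0.58 × 1.27 × 3.25 = 2.394 m³/s
w_4 = (11.5 − 5.8)/2 = 2.85 m; q_4 = 0.76 × 1.68 × 2.85 = 3.639 m³/s
w_5 = (15.2 − 8.6)/2 = 3.3 m; q_5 = 0.58 × 1.67 × 3.3 = 3.196 m³/s
w_6 = (17.9 − 11.5)/2 = 3.2 m; q_6 = 0.51 × 1.24 × 3.2 = 2.024 m³/s
w_7 = (17.9 − 15.2)/2 = 1.35 m; q_7 = 0.28 × 0.49 × 1.35 = 0.1852 m³/s
Q = Σ qᵢ = 12.60 m³/s

12.6 m³/s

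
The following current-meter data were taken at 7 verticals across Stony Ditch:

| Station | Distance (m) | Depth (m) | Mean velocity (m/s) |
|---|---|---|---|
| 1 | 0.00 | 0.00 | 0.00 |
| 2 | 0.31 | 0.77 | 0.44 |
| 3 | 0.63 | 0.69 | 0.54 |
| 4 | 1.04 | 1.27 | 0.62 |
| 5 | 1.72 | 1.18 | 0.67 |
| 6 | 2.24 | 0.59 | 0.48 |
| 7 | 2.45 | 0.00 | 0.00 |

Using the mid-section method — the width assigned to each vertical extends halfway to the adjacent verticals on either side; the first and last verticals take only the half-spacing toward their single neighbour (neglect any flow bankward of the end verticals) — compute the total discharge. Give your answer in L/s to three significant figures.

1250 L/s

w_2 = (0.63 − 0.00)/2 = 0.315 m; q_2 = 0.44 × 0.77 × 0.315 = 0.1067 m³/s
w_3 = (1.04 − 0.31)/2 = 0.365 m; q_3 = 0.54 × 0.69 × 0.365 = 0.1360 m³/s
w_4 = (1.72 − 0.63)/2 = 0.545 m; q_4 = 0.62 × 1.27 × 0.545 = 0.4291 m³/s
w_5 = (2.24 − 1.04)/2 = 0.6 m; q_5 = 0.67 × 1.18 × 0.6 = 0.4744 m³/s
w_6 = (2.45 − 1.72)/2 = 0.365 m; q_6 = 0.48 × 0.59 × 0.365 = 0.1034 m³/s
Stations 1, 7 contribute zero (depth or velocity is 0).
Q = Σ qᵢ = 1.250 m³/s
= 1.250 × 1000 = 1250 L/s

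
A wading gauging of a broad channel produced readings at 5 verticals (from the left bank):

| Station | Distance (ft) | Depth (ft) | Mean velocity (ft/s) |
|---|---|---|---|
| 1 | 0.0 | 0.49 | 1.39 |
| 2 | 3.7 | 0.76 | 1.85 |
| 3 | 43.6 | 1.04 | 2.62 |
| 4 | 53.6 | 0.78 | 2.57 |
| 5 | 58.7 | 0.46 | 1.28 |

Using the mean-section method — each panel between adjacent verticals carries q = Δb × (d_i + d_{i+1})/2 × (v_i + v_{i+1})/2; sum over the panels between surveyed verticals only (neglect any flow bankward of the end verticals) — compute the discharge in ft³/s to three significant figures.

Panel 1-2: Δb = 3.7 ft, d̄ = (0.49+0.76)/2 = 0.625, v̄ = (1.39+1.85)/2 = 1.62 → q = 3.7×0.625×1.62 = 3.746 ft³/s
Panel 2-3: Δb = 39.9 ft, d̄ = (0.76+1.04)/2 = 0.9, v̄ = (1.85+2.62)/2 = 2.235 → q = 39.9×0.9×2.235 = 80.26 ft³/s
Panel 3-4: Δb = 10 ft, d̄ = (1.04+0.78)/2 = 0.91, v̄ = (2.62+2.57)/2 = 2.595 → q = 10×0.91×2.595 = 23.61 ft³/s
Panel 4-5: Δb = 5.1 ft, d̄ = (0.78+0.46)/2 = 0.62, v̄ = (2.57+1.28)/2 = 1.925 → q = 5.1×0.62×1.925 = 6.087 ft³/s
Q = Σ q = 113.7 ft³/s

114 ft³/s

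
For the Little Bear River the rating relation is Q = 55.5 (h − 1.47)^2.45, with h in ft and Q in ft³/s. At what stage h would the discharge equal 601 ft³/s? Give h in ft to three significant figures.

4.11 ft

h − h₀ = (Q/C)^(1/b) = (601/55.5)^(1/2.45) = 2.644 ft
h = 1.47 + 2.644 = 4.114 ft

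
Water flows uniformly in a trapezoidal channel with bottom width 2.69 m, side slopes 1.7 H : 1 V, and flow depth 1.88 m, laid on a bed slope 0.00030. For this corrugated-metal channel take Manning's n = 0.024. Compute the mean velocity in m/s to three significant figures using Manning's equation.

0.767 m/s

A = (b + z·y)·y = (2.69 + 1.7×1.88)×1.88 = 11.07 m²
P = b + 2y√(1+z²) = 2.69 + 2×1.88×√(1+1.7²) = 10.11 m
R = A/P = 11.07/10.11 = 1.095 m
Q = (1/n)·A·R^(2/3)·S^(1/2) = (1/0.024) × 11.07 × 1.095^(2/3) × 0.00030^(1/2) = 8.484 m³/s
V = Q/A = 8.484/11.07 = 0.7667 m/s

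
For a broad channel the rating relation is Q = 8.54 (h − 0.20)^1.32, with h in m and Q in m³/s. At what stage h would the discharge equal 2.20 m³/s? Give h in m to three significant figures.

0.558 m

h − h₀ = (Q/C)^(1/b) = (2.20/8.54)^(1/1.32) = 0.3579 m
h = 0.20 + 0.3579 = 0.5579 m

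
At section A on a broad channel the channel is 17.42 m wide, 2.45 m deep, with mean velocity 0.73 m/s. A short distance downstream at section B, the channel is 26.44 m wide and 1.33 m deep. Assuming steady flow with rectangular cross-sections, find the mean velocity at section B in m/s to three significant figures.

0.886 m/s

Q = A₁V₁ = (17.42×2.45) × 0.73 = 31.16 m³/s
A₂ = 26.44 × 1.33 = 35.17 m²
V₂ = Q/A₂ = 31.16/35.17 = 0.8860 m/s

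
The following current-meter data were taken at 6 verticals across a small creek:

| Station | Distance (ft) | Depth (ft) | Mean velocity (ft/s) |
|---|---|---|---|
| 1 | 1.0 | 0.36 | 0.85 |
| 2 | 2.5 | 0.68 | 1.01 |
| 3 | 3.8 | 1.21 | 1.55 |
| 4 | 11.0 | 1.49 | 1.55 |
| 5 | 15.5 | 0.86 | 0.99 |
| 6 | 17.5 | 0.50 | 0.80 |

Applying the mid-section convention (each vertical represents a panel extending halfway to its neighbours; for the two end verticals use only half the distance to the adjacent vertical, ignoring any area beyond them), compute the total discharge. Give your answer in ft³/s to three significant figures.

25.8 ft³/s

w_1 = (2.5 − 1.0)/2 = 0.75 ft; q_1 = 0.85 × 0.36 × 0.75 = 0.2295 ft³/s
w_2 = (3.8 − 1.0)/2 = 1.4 ft; q_2 = 1.01 × 0.68 × 1.4 = 0.9615 ft³/s
w_3 = (11.0 − 2.5)/2 = 4.25 ft; q_3 = 1.55 × 1.21 × 4.25 = 7.971 ft³/s
w_4 = (15.5 − 3.8)/2 = 5.85 ft; q_4 = 1.55 × 1.49 × 5.85 = 13.51 ft³/s
w_5 = (17.5 − 11.0)/2 = 3.25 ft; q_5 = 0.99 × 0.86 × 3.25 = 2.767 ft³/s
w_6 = (17.5 − 15.5)/2 = 1 ft; q_6 = 0.80 × 0.50 × 1 = 0.4000 ft³/s
Q = Σ qᵢ = 25.84 ft³/s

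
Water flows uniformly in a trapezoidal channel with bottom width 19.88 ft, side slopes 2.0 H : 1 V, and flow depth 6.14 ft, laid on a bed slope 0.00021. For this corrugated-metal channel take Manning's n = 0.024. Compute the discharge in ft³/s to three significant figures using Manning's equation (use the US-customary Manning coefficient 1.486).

459 ft³/s

A = (b + z·y)·y = (19.88 + 2.0×6.14)×6.14 = 197.5 ft²
P = b + 2y√(1+z²) = 19.88 + 2×6.14×√(1+2.0²) = 47.34 ft
R = A/P = 197.5/47.34 = 4.171 ft
Q = (1.486/n)·A·R^(2/3)·S^(1/2) = (1.486/0.024) × 197.5 × 4.171^(2/3) × 0.00021^(1/2) = 459.1 ft³/s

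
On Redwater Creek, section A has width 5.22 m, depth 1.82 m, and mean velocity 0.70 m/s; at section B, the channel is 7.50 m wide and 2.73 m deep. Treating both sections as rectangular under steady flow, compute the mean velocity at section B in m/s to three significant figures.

Q = A₁V₁ = (5.22×1.82) × 0.70 = 6.650 m³/s
A₂ = 7.50 × 2.73 = 20.48 m²
V₂ = Q/A₂ = 6.650/20.48 = 0.3248 m/s

0.325 m/s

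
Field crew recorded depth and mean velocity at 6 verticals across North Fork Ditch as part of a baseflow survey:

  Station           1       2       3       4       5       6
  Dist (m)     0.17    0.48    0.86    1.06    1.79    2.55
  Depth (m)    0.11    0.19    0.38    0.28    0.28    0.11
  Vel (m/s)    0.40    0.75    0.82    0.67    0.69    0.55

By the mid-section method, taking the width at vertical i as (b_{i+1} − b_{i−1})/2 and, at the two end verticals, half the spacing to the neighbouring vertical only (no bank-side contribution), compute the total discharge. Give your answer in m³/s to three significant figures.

0.401 m³/s

w_1 = (0.48 − 0.17)/2 = 0.155 m; q_1 = 0.40 × 0.11 × 0.155 = 0.006820 m³/s
w_2 = (0.86 − 0.17)/2 = 0.345 m; q_2 = 0.75 × 0.19 × 0.345 = 0.04916 m³/s
w_3 = (1.06 − 0.48)/2 = 0.29 m; q_3 = 0.82 × 0.38 × 0.29 = 0.09036 m³/s
w_4 = (1.79 − 0.86)/2 = 0.465 m; q_4 = 0.67 × 0.28 × 0.465 = 0.08723 m³/s
w_5 = (2.55 − 1.06)/2 = 0.745 m; q_5 = 0.69 × 0.28 × 0.745 = 0.1439 m³/s
w_6 = (2.55 − 1.79)/2 = 0.38 m; q_6 = 0.55 × 0.11 × 0.38 = 0.02299 m³/s
Q = Σ qᵢ = 0.4005 m³/s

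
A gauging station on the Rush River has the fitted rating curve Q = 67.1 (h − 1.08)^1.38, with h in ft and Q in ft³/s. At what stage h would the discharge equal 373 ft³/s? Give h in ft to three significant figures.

4.55 ft

h − h₀ = (Q/C)^(1/b) = (373/67.1)^(1/1.38) = 3.466 ft
h = 1.08 + 3.466 = 4.546 ft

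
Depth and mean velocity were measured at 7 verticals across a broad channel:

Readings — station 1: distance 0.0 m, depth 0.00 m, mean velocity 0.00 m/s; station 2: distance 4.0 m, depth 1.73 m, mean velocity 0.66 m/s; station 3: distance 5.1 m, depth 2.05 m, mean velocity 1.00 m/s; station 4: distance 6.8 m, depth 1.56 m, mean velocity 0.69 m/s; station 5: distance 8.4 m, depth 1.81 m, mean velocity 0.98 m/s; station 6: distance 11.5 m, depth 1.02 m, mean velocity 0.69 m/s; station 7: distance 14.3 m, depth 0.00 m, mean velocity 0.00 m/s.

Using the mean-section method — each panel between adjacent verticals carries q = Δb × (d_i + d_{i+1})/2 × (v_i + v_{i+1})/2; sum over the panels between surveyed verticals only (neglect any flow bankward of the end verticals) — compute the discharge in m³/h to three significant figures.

Panel 1-2: Δb = 4 m, d̄ = (0.00+1.73)/2 = 0.865, v̄ = (0.00+0.66)/2 = 0.33 → q = 4×0.865×0.33 = 1.142 m³/s
Panel 2-3: Δb = 1.1 m, d̄ = (1.73+2.05)/2 = 1.89, v̄ = (0.66+1.00)/2 = 0.83 → q = 1.1×1.89×0.83 = 1.726 m³/s
Panel 3-4: Δb = 1.7 m, d̄ = (2.05+1.56)/2 = 1.805, v̄ = (1.00+0.69)/2 = 0.845 → q = 1.7×1.805×0.845 = 2.593 m³/s
Panel 4-5: Δb = 1.6 m, d̄ = (1.56+1.81)/2 = 1.685, v̄ = (0.69+0.98)/2 = 0.835 → q = 1.6×1.685×0.835 = 2.251 m³/s
Panel 5-6: Δb = 3.1 m, d̄ = (1.81+1.02)/2 = 1.415, v̄ = (0.98+0.69)/2 = 0.835 → q = 3.1×1.415×0.835 = 3.663 m³/s
Panel 6-7: Δb = 2.8 m, d̄ = (1.02+0.00)/2 = 0.51, v̄ = (0.69+0.00)/2 = 0.345 → q = 2.8×0.51×0.345 = 0.4927 m³/s
Q = Σ q = 11.87 m³/s
= 11.87 × 3600 = 42720 m³/h

42700 m³/h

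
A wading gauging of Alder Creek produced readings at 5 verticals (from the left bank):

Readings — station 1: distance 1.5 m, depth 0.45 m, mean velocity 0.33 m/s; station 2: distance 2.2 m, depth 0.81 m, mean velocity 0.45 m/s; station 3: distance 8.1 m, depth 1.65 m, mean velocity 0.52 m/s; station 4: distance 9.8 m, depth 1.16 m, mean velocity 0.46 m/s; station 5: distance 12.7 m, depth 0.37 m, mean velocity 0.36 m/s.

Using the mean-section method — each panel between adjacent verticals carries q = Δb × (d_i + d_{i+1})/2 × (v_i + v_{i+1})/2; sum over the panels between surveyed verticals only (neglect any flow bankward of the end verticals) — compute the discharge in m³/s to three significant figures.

5.77 m³/s

Panel 1-2: Δb = 0.7 m, d̄ = (0.45+0.81)/2 = 0.63, v̄ = (0.33+0.45)/2 = 0.39 → q = 0.7×0.63×0.39 = 0.1720 m³/s
Panel 2-3: Δb = 5.9 m, d̄ = (0.81+1.65)/2 = 1.23, v̄ = (0.45+0.52)/2 = 0.485 → q = 5.9×1.23×0.485 = 3.520 m³/s
Panel 3-4: Δb = 1.7 m, d̄ = (1.65+1.16)/2 = 1.405, v̄ = (0.52+0.46)/2 = 0.49 → q = 1.7×1.405×0.49 = 1.170 m³/s
Panel 4-5: Δb = 2.9 m, d̄ = (1.16+0.37)/2 = 0.765, v̄ = (0.46+0.36)/2 = 0.41 → q = 2.9×0.765×0.41 = 0.9096 m³/s
Q = Σ q = 5.772 m³/s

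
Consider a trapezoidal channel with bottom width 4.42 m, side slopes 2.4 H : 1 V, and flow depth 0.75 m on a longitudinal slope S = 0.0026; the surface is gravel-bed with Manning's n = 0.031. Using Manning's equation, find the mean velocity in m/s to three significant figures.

1.12 m/s

A = (b + z·y)·y = (4.42 + 2.4×0.75)×0.75 = 4.665 m²
P = b + 2y√(1+z²) = 4.42 + 2×0.75×√(1+2.4²) = 8.320 m
R = A/P = 4.665/8.320 = 0.5607 m
Q = (1/n)·A·R^(2/3)·S^(1/2) = (1/0.031) × 4.665 × 0.5607^(2/3) × 0.0026^(1/2) = 5.217 m³/s
V = Q/A = 5.217/4.665 = 1.118 m/s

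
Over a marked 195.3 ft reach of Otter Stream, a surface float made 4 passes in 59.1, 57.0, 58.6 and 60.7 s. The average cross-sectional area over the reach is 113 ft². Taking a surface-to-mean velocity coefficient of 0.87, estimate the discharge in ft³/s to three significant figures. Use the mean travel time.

326 ft³/s

t̄ = (59.1 + 57.0 + 58.6 + 60.7) / 4 = 58.85 s
v_surface = L / t̄ = 195.3 / 58.85 = 3.319 ft/s
v_mean = 0.87 × 3.319 = 2.887 ft/s
Q = A × v_mean = 113 × 2.887 = 326.3 ft³/s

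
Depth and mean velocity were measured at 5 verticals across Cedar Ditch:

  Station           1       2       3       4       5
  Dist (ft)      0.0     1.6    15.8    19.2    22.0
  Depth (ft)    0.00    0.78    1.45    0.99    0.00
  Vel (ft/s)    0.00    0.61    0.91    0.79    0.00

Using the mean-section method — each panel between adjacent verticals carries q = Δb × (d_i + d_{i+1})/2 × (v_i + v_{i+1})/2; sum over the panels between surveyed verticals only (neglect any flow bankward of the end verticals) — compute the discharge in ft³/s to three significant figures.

16.3 ft³/s

Panel 1-2: Δb = 1.6 ft, d̄ = (0.00+0.78)/2 = 0.39, v̄ = (0.00+0.61)/2 = 0.305 → q = 1.6×0.39×0.305 = 0.1903 ft³/s
Panel 2-3: Δb = 14.2 ft, d̄ = (0.78+1.45)/2 = 1.115, v̄ = (0.61+0.91)/2 = 0.76 → q = 14.2×1.115×0.76 = 12.03 ft³/s
Panel 3-4: Δb = 3.4 ft, d̄ = (1.45+0.99)/2 = 1.22, v̄ = (0.91+0.79)/2 = 0.85 → q = 3.4×1.22×0.85 = 3.526 ft³/s
Panel 4-5: Δb = 2.8 ft, d̄ = (0.99+0.00)/2 = 0.495, v̄ = (0.79+0.00)/2 = 0.395 → q = 2.8×0.495×0.395 = 0.5475 ft³/s
Q = Σ q = 16.30 ft³/s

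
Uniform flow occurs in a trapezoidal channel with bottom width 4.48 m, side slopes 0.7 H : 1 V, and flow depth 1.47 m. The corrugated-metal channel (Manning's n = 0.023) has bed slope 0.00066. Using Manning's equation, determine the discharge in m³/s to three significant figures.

9.07 m³/s

A = (b + z·y)·y = (4.48 + 0.7×1.47)×1.47 = 8.098 m²
P = b + 2y√(1+z²) = 4.48 + 2×1.47×√(1+0.7²) = 8.069 m
R = A/P = 8.098/8.069 = 1.004 m
Q = (1/n)·A·R^(2/3)·S^(1/2) = (1/0.023) × 8.098 × 1.004^(2/3) × 0.00066^(1/2) = 9.068 m³/s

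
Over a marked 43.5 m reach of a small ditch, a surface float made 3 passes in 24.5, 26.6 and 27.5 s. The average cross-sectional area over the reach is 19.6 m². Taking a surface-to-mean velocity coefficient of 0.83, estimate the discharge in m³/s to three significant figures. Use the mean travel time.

t̄ = (24.5 + 26.6 + 27.5) / 3 = 26.2 s
v_surface = L / t̄ = 43.5 / 26.2 = 1.660 m/s
v_mean = 0.83 × 1.660 = 1.378 m/s
Q = A × v_mean = 19.6 × 1.378 = 27.01 m³/s

27.0 m³/s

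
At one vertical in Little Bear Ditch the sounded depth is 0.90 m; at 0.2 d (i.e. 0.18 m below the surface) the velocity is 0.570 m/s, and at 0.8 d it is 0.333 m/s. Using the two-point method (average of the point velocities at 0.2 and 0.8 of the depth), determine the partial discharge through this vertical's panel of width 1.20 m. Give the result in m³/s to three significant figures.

0.488 m³/s

v̄ = (0.570 + 0.333) / 2 = 0.4515 m/s
q = v̄ × d × w = 0.4515 × 0.90 × 1.20 = 0.4876 m³/s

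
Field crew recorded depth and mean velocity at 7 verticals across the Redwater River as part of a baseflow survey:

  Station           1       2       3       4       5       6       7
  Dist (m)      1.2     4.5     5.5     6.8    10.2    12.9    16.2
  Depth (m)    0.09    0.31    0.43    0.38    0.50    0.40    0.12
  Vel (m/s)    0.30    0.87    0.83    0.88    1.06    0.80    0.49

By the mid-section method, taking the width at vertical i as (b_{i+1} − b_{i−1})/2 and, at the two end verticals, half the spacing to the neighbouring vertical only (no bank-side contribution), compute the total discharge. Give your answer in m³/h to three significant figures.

16200 m³/h

w_1 = (4.5 − 1.2)/2 = 1.65 m; q_1 = 0.30 × 0.09 × 1.65 = 0.04455 m³/s
w_2 = (5.5 − 1.2)/2 = 2.15 m; q_2 = 0.87 × 0.31 × 2.15 = 0.5799 m³/s
w_3 = (6.8 − 4.5)/2 = 1.15 m; q_3 = 0.83 × 0.43 × 1.15 = 0.4104 m³/s
w_4 = (10.2 − 5.5)/2 = 2.35 m; q_4 = 0.88 × 0.38 × 2.35 = 0.7858 m³/s
w_5 = (12.9 − 6.8)/2 = 3.05 m; q_5 = 1.06 × 0.50 × 3.05 = 1.617 m³/s
w_6 = (16.2 − 10.2)/2 = 3 m; q_6 = 0.80 × 0.40 × 3 = 0.9600 m³/s
w_7 = (16.2 − 12.9)/2 = 1.65 m; q_7 = 0.49 × 0.12 × 1.65 = 0.09702 m³/s
Q = Σ qᵢ = 4.494 m³/s
= 4.494 × 3600 = 16180 m³/h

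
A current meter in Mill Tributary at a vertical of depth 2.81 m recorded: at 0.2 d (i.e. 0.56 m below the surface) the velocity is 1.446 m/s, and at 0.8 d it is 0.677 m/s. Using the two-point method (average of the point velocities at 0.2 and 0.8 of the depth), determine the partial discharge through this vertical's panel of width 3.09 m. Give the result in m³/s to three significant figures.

9.22 m³/s

v̄ = (1.446 + 0.677) / 2 = 1.062 m/s
q = v̄ × d × w = 1.062 × 2.81 × 3.09 = 9.217 m³/s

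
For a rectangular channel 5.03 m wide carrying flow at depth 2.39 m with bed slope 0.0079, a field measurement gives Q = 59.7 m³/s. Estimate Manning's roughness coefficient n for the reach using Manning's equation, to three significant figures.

A = b·y = 5.03 × 2.39 = 12.02 m²
P = b + 2y = 5.03 + 2×2.39 = 9.810 m
R = A/P = 12.02/9.810 = 1.225 m
n = (1/Q)·A·R^(2/3)·S^(1/2) = (1/59.7) × 12.02 × 1.145 × 0.08888 = 0.02050

0.0205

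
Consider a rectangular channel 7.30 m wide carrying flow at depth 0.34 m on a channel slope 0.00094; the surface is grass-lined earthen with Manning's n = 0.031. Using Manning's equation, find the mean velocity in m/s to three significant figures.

0.454 m/s

A = b·y = 7.30 × 0.34 = 2.482 m²
P = b + 2y = 7.30 + 2×0.34 = 7.980 m
R = A/P = 2.482/7.980 = 0.3110 m
Q = (1/n)·A·R^(2/3)·S^(1/2) = (1/0.031) × 2.482 × 0.3110^(2/3) × 0.00094^(1/2) = 1.127 m³/s
V = Q/A = 1.127/2.482 = 0.4540 m/s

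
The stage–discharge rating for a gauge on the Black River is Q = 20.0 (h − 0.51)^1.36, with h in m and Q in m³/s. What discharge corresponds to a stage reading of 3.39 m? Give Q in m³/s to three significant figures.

84.3 m³/s

Q = 20.0 × (3.39 − 0.51)^1.36 = 20.0 × 2.88^1.36 = 84.30 m³/s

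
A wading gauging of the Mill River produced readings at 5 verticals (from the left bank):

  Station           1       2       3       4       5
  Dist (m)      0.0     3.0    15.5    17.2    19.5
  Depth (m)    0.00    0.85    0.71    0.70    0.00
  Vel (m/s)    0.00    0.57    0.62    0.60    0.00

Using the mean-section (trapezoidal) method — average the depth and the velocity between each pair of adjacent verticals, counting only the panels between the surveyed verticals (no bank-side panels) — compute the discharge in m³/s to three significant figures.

Panel 1-2: Δb = 3 m, d̄ = (0.00+0.85)/2 = 0.425, v̄ = (0.00+0.57)/2 = 0.285 → q = 3×0.425×0.285 = 0.3634 m³/s
Panel 2-3: Δb = 12.5 m, d̄ = (0.85+0.71)/2 = 0.78, v̄ = (0.57+0.62)/2 = 0.595 → q = 12.5×0.78×0.595 = 5.801 m³/s
Panel 3-4: Δb = 1.7 m, d̄ = (0.71+0.70)/2 = 0.705, v̄ = (0.62+0.60)/2 = 0.61 → q = 1.7×0.705×0.61 = 0.7311 m³/s
Panel 4-5: Δb = 2.3 m, d̄ = (0.70+0.00)/2 = 0.35, v̄ = (0.60+0.00)/2 = 0.3 → q = 2.3×0.35×0.3 = 0.2415 m³/s
Q = Σ q = 7.137 m³/s

7.14 m³/s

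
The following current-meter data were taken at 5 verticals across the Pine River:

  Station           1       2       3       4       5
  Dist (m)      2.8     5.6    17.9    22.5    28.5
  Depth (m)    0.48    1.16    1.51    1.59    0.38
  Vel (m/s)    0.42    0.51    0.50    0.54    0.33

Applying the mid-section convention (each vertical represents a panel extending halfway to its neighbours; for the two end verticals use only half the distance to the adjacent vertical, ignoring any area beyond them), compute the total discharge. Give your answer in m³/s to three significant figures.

w_1 = (5.6 − 2.8)/2 = 1.4 m; q_1 = 0.42 × 0.48 × 1.4 = 0.2822 m³/s
w_2 = (17.9 − 2.8)/2 = 7.55 m; q_2 = 0.51 × 1.16 × 7.55 = 4.467 m³/s
w_3 = (22.5 − 5.6)/2 = 8.45 m; q_3 = 0.50 × 1.51 × 8.45 = 6.380 m³/s
w_4 = (28.5 − 17.9)/2 = 5.3 m; q_4 = 0.54 × 1.59 × 5.3 = 4.551 m³/s
w_5 = (28.5 − 22.5)/2 = 3 m; q_5 = 0.33 × 0.38 × 3 = 0.3762 m³/s
Q = Σ qᵢ = 16.06 m³/s

16.1 m³/s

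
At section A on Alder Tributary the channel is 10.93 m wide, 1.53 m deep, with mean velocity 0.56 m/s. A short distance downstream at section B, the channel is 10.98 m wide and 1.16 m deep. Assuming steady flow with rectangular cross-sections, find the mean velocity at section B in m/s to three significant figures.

Q = A₁V₁ = (10.93×1.53) × 0.56 = 9.365 m³/s
A₂ = 10.98 × 1.16 = 12.74 m²
V₂ = Q/A₂ = 9.365/12.74 = 0.7353 m/s

0.735 m/s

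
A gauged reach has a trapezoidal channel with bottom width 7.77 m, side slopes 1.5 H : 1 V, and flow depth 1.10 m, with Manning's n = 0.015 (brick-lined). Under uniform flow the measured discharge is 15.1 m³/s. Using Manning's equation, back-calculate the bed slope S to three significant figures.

0.000564

A = (b + z·y)·y = (7.77 + 1.5×1.10)×1.10 = 10.36 m²
P = b + 2y√(1+z²) = 7.77 + 2×1.10×√(1+1.5²) = 11.74 m
R = A/P = 10.36/11.74 = 0.8829 m
S = (Q·n / (1·A·R^(2/3)))² = (15.1×0.015 / (1×10.36×0.9203))² = 0.0005641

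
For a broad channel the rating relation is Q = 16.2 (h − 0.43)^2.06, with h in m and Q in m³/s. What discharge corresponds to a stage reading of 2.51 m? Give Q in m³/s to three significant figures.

Q = 16.2 × (2.51 − 0.43)^2.06 = 16.2 × 2.08^2.06 = 73.24 m³/s

73.2 m³/s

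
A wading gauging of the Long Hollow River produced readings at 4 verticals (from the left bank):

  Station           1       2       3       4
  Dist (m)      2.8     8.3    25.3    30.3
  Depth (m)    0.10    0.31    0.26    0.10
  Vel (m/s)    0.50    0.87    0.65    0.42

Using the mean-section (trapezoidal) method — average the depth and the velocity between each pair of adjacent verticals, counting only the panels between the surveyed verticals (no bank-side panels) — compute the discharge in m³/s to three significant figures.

Panel 1-2: Δb = 5.5 m, d̄ = (0.10+0.31)/2 = 0.205, v̄ = (0.50+0.87)/2 = 0.685 → q = 5.5×0.205×0.685 = 0.7723 m³/s
Panel 2-3: Δb = 17 m, d̄ = (0.31+0.26)/2 = 0.285, v̄ = (0.87+0.65)/2 = 0.76 → q = 17×0.285×0.76 = 3.682 m³/s
Panel 3-4: Δb = 5 m, d̄ = (0.26+0.10)/2 = 0.18, v̄ = (0.65+0.42)/2 = 0.535 → q = 5×0.18×0.535 = 0.4815 m³/s
Q = Σ q = 4.936 m³/s

4.94 m³/s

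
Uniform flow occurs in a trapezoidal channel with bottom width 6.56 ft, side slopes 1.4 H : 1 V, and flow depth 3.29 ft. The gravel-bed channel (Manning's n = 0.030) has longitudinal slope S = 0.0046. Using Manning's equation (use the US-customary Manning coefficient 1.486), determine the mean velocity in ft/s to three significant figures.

5.43 ft/s

A = (b + z·y)·y = (6.56 + 1.4×3.29)×3.29 = 36.74 ft²
P = b + 2y√(1+z²) = 6.56 + 2×3.29×√(1+1.4²) = 17.88 ft
R = A/P = 36.74/17.88 = 2.055 ft
Q = (1.486/n)·A·R^(2/3)·S^(1/2) = (1.486/0.030) × 36.74 × 2.055^(2/3) × 0.0046^(1/2) = 199.5 ft³/s
V = Q/A = 199.5/36.74 = 5.429 ft/s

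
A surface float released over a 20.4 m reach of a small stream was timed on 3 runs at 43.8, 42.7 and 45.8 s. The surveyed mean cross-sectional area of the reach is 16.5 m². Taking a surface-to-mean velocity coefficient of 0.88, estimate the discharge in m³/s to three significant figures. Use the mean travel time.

6.72 m³/s

t̄ = (43.8 + 42.7 + 45.8) / 3 = 44.1 s
v_surface = L / t̄ = 20.4 / 44.1 = 0.4626 m/s
v_mean = 0.88 × 0.4626 = 0.4071 m/s
Q = A × v_mean = 16.5 × 0.4071 = 6.717 m³/s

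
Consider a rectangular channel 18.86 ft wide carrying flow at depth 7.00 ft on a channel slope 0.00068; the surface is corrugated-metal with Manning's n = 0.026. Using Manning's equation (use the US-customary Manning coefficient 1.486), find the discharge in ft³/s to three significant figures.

497 ft³/s

A = b·y = 18.86 × 7.00 = 132.0 ft²
P = b + 2y = 18.86 + 2×7.00 = 32.86 ft
R = A/P = 132.0/32.86 = 4.018 ft
Q = (1.486/n)·A·R^(2/3)·S^(1/2) = (1.486/0.026) × 132.0 × 4.018^(2/3) × 0.00068^(1/2) = 497.3 ft³/s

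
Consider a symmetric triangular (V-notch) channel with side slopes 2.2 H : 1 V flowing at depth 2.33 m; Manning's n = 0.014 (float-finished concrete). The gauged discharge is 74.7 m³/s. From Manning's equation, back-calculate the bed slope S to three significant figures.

0.00709

A = z·y² = 2.2×2.33² = 11.94 m²
P = 2y√(1+z²) = 2×2.33×√(1+2.2²) = 11.26 m
R = A/P = 11.94/11.26 = 1.061 m
S = (Q·n / (1·A·R^(2/3)))² = (74.7×0.014 / (1×11.94×1.040))² = 0.007089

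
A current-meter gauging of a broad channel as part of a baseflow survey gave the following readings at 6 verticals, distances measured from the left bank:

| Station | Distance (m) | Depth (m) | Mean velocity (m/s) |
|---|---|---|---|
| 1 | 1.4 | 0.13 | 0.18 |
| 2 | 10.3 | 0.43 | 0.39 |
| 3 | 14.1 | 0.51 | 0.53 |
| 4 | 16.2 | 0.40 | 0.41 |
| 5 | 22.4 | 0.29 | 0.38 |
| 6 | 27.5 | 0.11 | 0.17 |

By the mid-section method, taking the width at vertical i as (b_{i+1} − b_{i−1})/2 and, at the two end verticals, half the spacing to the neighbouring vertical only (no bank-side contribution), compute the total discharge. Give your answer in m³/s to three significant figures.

3.32 m³/s

w_1 = (10.3 − 1.4)/2 = 4.45 m; q_1 = 0.18 × 0.13 × 4.45 = 0.1041 m³/s
w_2 = (14.1 − 1.4)/2 = 6.35 m; q_2 = 0.39 × 0.43 × 6.35 = 1.065 m³/s
w_3 = (16.2 − 10.3)/2 = 2.95 m; q_3 = 0.53 × 0.51 × 2.95 = 0.7974 m³/s
w_4 = (22.4 − 14.1)/2 = 4.15 m; q_4 = 0.41 × 0.40 × 4.15 = 0.6806 m³/s
w_5 = (27.5 − 16.2)/2 = 5.65 m; q_5 = 0.38 × 0.29 × 5.65 = 0.6226 m³/s
w_6 = (27.5 − 22.4)/2 = 2.55 m; q_6 = 0.17 × 0.11 × 2.55 = 0.04769 m³/s
Q = Σ qᵢ = 3.317 m³/s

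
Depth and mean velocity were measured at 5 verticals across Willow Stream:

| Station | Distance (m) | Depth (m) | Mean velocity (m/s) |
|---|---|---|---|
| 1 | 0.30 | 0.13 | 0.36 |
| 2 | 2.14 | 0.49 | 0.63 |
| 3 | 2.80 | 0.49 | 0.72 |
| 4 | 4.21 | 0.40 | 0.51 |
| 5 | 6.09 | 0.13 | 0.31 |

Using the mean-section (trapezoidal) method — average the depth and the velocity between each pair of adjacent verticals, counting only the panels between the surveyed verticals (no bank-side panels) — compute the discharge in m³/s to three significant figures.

1.09 m³/s

Panel 1-2: Δb = 1.84 m, d̄ = (0.13+0.49)/2 = 0.31, v̄ = (0.36+0.63)/2 = 0.495 → q = 1.84×0.31×0.495 = 0.2823 m³/s
Panel 2-3: Δb = 0.66 m, d̄ = (0.49+0.49)/2 = 0.49, v̄ = (0.63+0.72)/2 = 0.675 → q = 0.66×0.49×0.675 = 0.2183 m³/s
Panel 3-4: Δb = 1.41 m, d̄ = (0.49+0.40)/2 = 0.445, v̄ = (0.72+0.51)/2 = 0.615 → q = 1.41×0.445×0.615 = 0.3859 m³/s
Panel 4-5: Δb = 1.88 m, d̄ = (0.40+0.13)/2 = 0.265, v̄ = (0.51+0.31)/2 = 0.41 → q = 1.88×0.265×0.41 = 0.2043 m³/s
Q = Σ q = 1.091 m³/s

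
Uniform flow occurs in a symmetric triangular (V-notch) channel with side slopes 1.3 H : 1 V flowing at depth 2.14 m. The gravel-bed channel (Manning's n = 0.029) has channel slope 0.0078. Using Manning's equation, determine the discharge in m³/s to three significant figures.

A = z·y² = 1.3×2.14² = 5.953 m²
P = 2y√(1+z²) = 2×2.14×√(1+1.3²) = 7.020 m
R = A/P = 5.953/7.020 = 0.8481 m
Q = (1/n)·A·R^(2/3)·S^(1/2) = (1/0.029) × 5.953 × 0.8481^(2/3) × 0.0078^(1/2) = 16.25 m³/s

16.2 m³/s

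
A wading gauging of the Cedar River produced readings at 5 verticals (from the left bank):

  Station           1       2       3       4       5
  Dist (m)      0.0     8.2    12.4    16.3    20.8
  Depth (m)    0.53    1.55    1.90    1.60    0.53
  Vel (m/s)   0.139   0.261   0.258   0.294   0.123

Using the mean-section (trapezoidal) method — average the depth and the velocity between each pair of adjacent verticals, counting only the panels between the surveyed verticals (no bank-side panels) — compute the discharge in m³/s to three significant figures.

6.47 m³/s

Panel 1-2: Δb = 8.2 m, d̄ = (0.53+1.55)/2 = 1.04, v̄ = (0.139+0.261)/2 = 0.2 → q = 8.2×1.04×0.2 = 1.706 m³/s
Panel 2-3: Δb = 4.2 m, d̄ = (1.55+1.90)/2 = 1.725, v̄ = (0.261+0.258)/2 = 0.2595 → q = 4.2×1.725×0.2595 = 1.880 m³/s
Panel 3-4: Δb = 3.9 m, d̄ = (1.90+1.60)/2 = 1.75, v̄ = (0.258+0.294)/2 = 0.276 → q = 3.9×1.75×0.276 = 1.884 m³/s
Panel 4-5: Δb = 4.5 m, d̄ = (1.60+0.53)/2 = 1.065, v̄ = (0.294+0.123)/2 = 0.2085 → q = 4.5×1.065×0.2085 = 0.9992 m³/s
Q = Σ q = 6.469 m³/s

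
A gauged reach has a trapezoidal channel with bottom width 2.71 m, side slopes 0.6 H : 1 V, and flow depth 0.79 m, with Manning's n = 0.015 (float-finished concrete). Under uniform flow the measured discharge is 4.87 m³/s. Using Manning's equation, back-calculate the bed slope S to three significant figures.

0.00186

A = (b + z·y)·y = (2.71 + 0.6×0.79)×0.79 = 2.515 m²
P = b + 2y√(1+z²) = 2.71 + 2×0.79×√(1+0.6²) = 4.553 m
R = A/P = 2.515/4.553 = 0.5525 m
S = (Q·n / (1·A·R^(2/3)))² = (4.87×0.015 / (1×2.515×0.6733))² = 0.001860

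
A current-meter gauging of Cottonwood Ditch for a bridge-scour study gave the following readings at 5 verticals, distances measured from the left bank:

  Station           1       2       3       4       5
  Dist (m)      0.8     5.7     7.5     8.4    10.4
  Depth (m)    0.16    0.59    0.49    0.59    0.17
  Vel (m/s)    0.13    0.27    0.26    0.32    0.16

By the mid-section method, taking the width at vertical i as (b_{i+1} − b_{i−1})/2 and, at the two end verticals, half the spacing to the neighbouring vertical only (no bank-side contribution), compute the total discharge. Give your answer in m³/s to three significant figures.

w_1 = (5.7 − 0.8)/2 = 2.45 m; q_1 = 0.13 × 0.16 × 2.45 = 0.05096 m³/s
w_2 = (7.5 − 0.8)/2 = 3.35 m; q_2 = 0.27 × 0.59 × 3.35 = 0.5337 m³/s
w_3 = (8.4 − 5.7)/2 = 1.35 m; q_3 = 0.26 × 0.49 × 1.35 = 0.1720 m³/s
w_4 = (10.4 − 7.5)/2 = 1.45 m; q_4 = 0.32 × 0.59 × 1.45 = 0.2738 m³/s
w_5 = (10.4 − 8.4)/2 = 1 m; q_5 = 0.16 × 0.17 × 1 = 0.02720 m³/s
Q = Σ qᵢ = 1.058 m³/s

1.06 m³/s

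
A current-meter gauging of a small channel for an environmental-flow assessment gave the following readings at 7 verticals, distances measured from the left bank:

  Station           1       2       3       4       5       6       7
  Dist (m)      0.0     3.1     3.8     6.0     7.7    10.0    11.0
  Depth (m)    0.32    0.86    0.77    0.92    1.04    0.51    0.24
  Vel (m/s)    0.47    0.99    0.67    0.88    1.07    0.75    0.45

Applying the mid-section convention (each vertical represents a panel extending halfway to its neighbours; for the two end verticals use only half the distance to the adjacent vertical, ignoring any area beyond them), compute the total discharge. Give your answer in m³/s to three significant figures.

w_1 = (3.1 − 0.0)/2 = 1.55 m; q_1 = 0.47 × 0.32 × 1.55 = 0.2331 m³/s
w_2 = (3.8 − 0.0)/2 = 1.9 m; q_2 = 0.99 × 0.86 × 1.9 = 1.618 m³/s
w_3 = (6.0 − 3.1)/2 = 1.45 m; q_3 = 0.67 × 0.77 × 1.45 = 0.7481 m³/s
w_4 = (7.7 − 3.8)/2 = 1.95 m; q_4 = 0.88 × 0.92 × 1.95 = 1.579 m³/s
w_5 = (10.0 − 6.0)/2 = 2 m; q_5 = 1.07 × 1.04 × 2 = 2.226 m³/s
w_6 = (11.0 − 7.7)/2 = 1.65 m; q_6 = 0.75 × 0.51 × 1.65 = 0.6311 m³/s
w_7 = (11.0 − 10.0)/2 = 0.5 m; q_7 = 0.45 × 0.24 × 0.5 = 0.05400 m³/s
Q = Σ qᵢ = 7.088 m³/s

7.09 m³/s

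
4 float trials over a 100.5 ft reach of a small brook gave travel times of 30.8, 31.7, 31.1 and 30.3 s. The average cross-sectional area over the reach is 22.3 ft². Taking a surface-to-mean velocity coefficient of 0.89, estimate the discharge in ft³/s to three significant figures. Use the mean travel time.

64.4 ft³/s

t̄ = (30.8 + 31.7 + 31.1 + 30.3) / 4 = 30.975 s
v_surface = L / t̄ = 100.5 / 30.975 = 3.245 ft/s
v_mean = 0.89 × 3.245 = 2.888 ft/s
Q = A × v_mean = 22.3 × 2.888 = 64.39 ft³/s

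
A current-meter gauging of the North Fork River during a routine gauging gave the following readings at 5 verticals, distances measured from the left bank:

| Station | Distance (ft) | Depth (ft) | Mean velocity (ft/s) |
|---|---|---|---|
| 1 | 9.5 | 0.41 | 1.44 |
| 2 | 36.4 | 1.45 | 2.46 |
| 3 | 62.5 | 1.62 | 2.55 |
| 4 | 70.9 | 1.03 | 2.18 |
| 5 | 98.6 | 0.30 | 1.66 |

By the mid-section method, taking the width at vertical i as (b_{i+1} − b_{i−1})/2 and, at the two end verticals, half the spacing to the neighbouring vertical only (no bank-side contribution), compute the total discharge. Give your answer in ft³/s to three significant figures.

w_1 = (36.4 − 9.5)/2 = 13.45 ft; q_1 = 1.44 × 0.41 × 13.45 = 7.941 ft³/s
w_2 = (62.5 − 9.5)/2 = 26.5 ft; q_2 = 2.46 × 1.45 × 26.5 = 94.53 ft³/s
w_3 = (70.9 − 36.4)/2 = 17.25 ft; q_3 = 2.55 × 1.62 × 17.25 = 71.26 ft³/s
w_4 = (98.6 − 62.5)/2 = 18.05 ft; q_4 = 2.18 × 1.03 × 18.05 = 40.53 ft³/s
w_5 = (98.6 − 70.9)/2 = 13.85 ft; q_5 = 1.66 × 0.30 × 13.85 = 6.897 ft³/s
Q = Σ qᵢ = 221.2 ft³/s

221 ft³/s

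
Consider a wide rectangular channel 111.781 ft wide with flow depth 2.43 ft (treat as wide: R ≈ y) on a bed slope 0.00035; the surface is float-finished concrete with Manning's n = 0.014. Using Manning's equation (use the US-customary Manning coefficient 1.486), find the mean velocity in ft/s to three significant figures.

3.59 ft/s

A = b·y = 111.781 × 2.43 = 271.6 ft²
Wide channel: R ≈ y = 2.43 ft
Q = (1.486/n)·A·R^(2/3)·S^(1/2) = (1.486/0.014) × 271.6 × 2.430^(2/3) × 0.00035^(1/2) = 974.9 ft³/s
V = Q/A = 974.9/271.6 = 3.589 ft/s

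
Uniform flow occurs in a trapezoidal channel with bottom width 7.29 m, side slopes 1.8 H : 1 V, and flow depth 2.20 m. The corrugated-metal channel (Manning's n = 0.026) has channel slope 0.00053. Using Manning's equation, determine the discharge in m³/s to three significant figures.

28.9 m³/s

A = (b + z·y)·y = (7.29 + 1.8×2.20)×2.20 = 24.75 m²
P = b + 2y√(1+z²) = 7.29 + 2×2.20×√(1+1.8²) = 16.35 m
R = A/P = 24.75/16.35 = 1.514 m
Q = (1/n)·A·R^(2/3)·S^(1/2) = (1/0.026) × 24.75 × 1.514^(2/3) × 0.00053^(1/2) = 28.89 m³/s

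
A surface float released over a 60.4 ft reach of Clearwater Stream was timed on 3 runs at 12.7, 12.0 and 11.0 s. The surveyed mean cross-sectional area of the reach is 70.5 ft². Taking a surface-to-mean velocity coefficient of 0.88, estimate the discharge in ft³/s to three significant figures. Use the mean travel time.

t̄ = (12.7 + 12.0 + 11.0) / 3 = 11.9 s
v_surface = L / t̄ = 60.4 / 11.9 = 5.076 ft/s
v_mean = 0.88 × 5.076 = 4.467 ft/s
Q = A × v_mean = 70.5 × 4.467 = 314.9 ft³/s

315 ft³/s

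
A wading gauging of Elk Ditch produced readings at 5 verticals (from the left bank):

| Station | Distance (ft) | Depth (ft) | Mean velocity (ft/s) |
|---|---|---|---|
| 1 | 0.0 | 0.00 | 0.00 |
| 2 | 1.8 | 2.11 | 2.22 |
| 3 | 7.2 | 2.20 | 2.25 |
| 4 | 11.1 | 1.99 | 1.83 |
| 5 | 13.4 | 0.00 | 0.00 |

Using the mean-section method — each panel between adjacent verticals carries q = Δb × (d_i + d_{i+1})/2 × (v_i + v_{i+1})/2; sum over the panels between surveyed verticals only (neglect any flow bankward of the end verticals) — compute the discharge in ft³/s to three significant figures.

46.9 ft³/s

Panel 1-2: Δb = 1.8 ft, d̄ = (0.00+2.11)/2 = 1.055, v̄ = (0.00+2.22)/2 = 1.11 → q = 1.8×1.055×1.11 = 2.108 ft³/s
Panel 2-3: Δb = 5.4 ft, d̄ = (2.11+2.20)/2 = 2.155, v̄ = (2.22+2.25)/2 = 2.235 → q = 5.4×2.155×2.235 = 26.01 ft³/s
Panel 3-4: Δb = 3.9 ft, d̄ = (2.20+1.99)/2 = 2.095, v̄ = (2.25+1.83)/2 = 2.04 → q = 3.9×2.095×2.04 = 16.67 ft³/s
Panel 4-5: Δb = 2.3 ft, d̄ = (1.99+0.00)/2 = 0.995, v̄ = (1.83+0.00)/2 = 0.915 → q = 2.3×0.995×0.915 = 2.094 ft³/s
Q = Σ q = 46.88 ft³/s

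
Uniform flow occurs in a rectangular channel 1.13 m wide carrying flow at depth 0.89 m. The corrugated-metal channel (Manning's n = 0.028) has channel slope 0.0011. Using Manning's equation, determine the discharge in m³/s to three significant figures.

A = b·y = 1.13 × 0.89 = 1.006 m²
P = b + 2y = 1.13 + 2×0.89 = 2.910 m
R = A/P = 1.006/2.910 = 0.3456 m
Q = (1/n)·A·R^(2/3)·S^(1/2) = (1/0.028) × 1.006 × 0.3456^(2/3) × 0.0011^(1/2) = 0.5867 m³/s

0.587 m³/s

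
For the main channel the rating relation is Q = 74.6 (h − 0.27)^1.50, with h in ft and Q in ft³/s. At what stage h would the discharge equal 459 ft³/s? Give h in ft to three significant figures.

3.63 ft

h − h₀ = (Q/C)^(1/b) = (459/74.6)^(1/1.50) = 3.358 ft
h = 0.27 + 3.358 = 3.628 ft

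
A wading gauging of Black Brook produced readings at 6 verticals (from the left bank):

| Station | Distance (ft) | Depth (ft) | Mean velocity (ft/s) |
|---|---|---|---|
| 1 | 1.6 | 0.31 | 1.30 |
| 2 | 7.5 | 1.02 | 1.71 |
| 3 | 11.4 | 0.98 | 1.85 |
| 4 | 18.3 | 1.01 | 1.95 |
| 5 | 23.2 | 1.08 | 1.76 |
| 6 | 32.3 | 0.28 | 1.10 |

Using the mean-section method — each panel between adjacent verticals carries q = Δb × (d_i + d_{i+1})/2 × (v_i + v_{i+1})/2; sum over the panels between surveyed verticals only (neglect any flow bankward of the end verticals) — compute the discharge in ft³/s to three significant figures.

Panel 1-2: Δb = 5.9 ft, d̄ = (0.31+1.02)/2 = 0.665, v̄ = (1.30+1.71)/2 = 1.505 → q = 5.9×0.665×1.505 = 5.905 ft³/s
Panel 2-3: Δb = 3.9 ft, d̄ = (1.02+0.98)/2 = 1, v̄ = (1.71+1.85)/2 = 1.78 → q = 3.9×1×1.78 = 6.942 ft³/s
Panel 3-4: Δb = 6.9 ft, d̄ = (0.98+1.01)/2 = 0.995, v̄ = (1.85+1.95)/2 = 1.9 → q = 6.9×0.995×1.9 = 13.04 ft³/s
Panel 4-5: Δb = 4.9 ft, d̄ = (1.01+1.08)/2 = 1.045, v̄ = (1.95+1.76)/2 = 1.855 → q = 4.9×1.045×1.855 = 9.499 ft³/s
Panel 5-6: Δb = 9.1 ft, d̄ = (1.08+0.28)/2 = 0.68, v̄ = (1.76+1.10)/2 = 1.43 → q = 9.1×0.68×1.43 = 8.849 ft³/s
Q = Σ q = 44.24 ft³/s

44.2 ft³/s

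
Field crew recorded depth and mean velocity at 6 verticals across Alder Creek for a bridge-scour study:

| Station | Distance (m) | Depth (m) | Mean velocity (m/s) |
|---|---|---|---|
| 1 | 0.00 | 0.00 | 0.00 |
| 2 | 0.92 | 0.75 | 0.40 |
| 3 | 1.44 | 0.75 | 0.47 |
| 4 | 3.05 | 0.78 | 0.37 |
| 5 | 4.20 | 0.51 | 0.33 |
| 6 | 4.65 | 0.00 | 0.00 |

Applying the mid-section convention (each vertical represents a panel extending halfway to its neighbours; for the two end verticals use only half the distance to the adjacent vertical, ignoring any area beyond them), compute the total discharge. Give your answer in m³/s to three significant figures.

1.12 m³/s

w_2 = (1.44 − 0.00)/2 = 0.72 m; q_2 = 0.40 × 0.75 × 0.72 = 0.2160 m³/s
w_3 = (3.05 − 0.92)/2 = 1.065 m; q_3 = 0.47 × 0.75 × 1.065 = 0.3754 m³/s
w_4 = (4.20 − 1.44)/2 = 1.38 m; q_4 = 0.37 × 0.78 × 1.38 = 0.3983 m³/s
w_5 = (4.65 − 3.05)/2 = 0.8 m; q_5 = 0.33 × 0.51 × 0.8 = 0.1346 m³/s
Stations 1, 6 contribute zero (depth or velocity is 0).
Q = Σ qᵢ = 1.124 m³/s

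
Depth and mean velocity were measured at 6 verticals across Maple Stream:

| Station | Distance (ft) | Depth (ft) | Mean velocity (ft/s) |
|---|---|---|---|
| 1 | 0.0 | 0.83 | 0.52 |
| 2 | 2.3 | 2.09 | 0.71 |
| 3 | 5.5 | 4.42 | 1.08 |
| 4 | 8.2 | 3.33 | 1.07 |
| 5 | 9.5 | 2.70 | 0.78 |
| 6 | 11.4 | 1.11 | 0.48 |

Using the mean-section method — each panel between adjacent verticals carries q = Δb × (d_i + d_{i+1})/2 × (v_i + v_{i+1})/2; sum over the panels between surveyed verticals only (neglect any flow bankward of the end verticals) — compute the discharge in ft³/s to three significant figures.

Panel 1-2: Δb = 2.3 ft, d̄ = (0.83+2.09)/2 = 1.46, v̄ = (0.52+0.71)/2 = 0.615 → q = 2.3×1.46×0.615 = 2.065 ft³/s
Panel 2-3: Δb = 3.2 ft, d̄ = (2.09+4.42)/2 = 3.255, v̄ = (0.71+1.08)/2 = 0.895 → q = 3.2×3.255×0.895 = 9.322 ft³/s
Panel 3-4: Δb = 2.7 ft, d̄ = (4.42+3.33)/2 = 3.875, v̄ = (1.08+1.07)/2 = 1.075 → q = 2.7×3.875×1.075 = 11.25 ft³/s
Panel 4-5: Δb = 1.3 ft, d̄ = (3.33+2.70)/2 = 3.015, v̄ = (1.07+0.78)/2 = 0.925 → q = 1.3×3.015×0.925 = 3.626 ft³/s
Panel 5-6: Δb = 1.9 ft, d̄ = (2.70+1.11)/2 = 1.905, v̄ = (0.78+0.48)/2 = 0.63 → q = 1.9×1.905×0.63 = 2.280 ft³/s
Q = Σ q = 28.54 ft³/s

28.5 ft³/s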